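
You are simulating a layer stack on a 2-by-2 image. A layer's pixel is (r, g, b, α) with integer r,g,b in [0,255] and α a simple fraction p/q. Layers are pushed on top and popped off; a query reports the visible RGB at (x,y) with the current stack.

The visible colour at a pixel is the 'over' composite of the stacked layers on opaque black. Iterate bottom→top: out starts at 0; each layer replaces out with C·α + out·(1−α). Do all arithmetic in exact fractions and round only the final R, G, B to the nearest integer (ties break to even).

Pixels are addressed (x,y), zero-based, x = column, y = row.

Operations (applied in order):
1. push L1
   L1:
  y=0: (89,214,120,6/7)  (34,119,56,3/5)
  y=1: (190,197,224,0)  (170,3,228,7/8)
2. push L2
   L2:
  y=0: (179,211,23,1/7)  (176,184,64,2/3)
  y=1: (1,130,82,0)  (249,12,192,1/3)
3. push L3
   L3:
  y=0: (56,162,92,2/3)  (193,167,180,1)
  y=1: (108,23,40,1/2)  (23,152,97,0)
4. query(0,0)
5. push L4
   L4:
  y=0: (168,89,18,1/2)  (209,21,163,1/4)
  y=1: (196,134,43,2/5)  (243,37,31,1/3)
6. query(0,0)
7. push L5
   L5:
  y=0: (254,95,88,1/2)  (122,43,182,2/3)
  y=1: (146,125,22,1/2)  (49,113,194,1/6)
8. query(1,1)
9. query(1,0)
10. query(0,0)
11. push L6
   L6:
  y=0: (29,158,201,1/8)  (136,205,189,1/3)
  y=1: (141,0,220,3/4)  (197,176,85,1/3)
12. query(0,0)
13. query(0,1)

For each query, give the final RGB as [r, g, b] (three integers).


query (0,0) [L1,L2,L3] — begin 0,0,0
after L1 α=6/7: [534/7, 1284/7, 720/7]
after L2 α=1/7: [4457/49, 9181/49, 4481/49]
after L3 α=2/3: [3315/49, 25057/147, 4499/49]
= [68, 170, 92]

at x=0,y=0 over L1,L2,L3,L4:
after L1 α=6/7: [534/7, 1284/7, 720/7]
after L2 α=1/7: [4457/49, 9181/49, 4481/49]
after L3 α=2/3: [3315/49, 25057/147, 4499/49]
after L4 α=1/2: [11547/98, 19070/147, 5381/98]
→ [118, 130, 55]

(1,1) stack=L1,L2,L3,L4,L5; from [0,0,0]:
L1 α=7/8: [595/4, 21/8, 399/2]
L2 α=1/3: [1093/6, 23/4, 197]
L3 α=0: [1093/6, 23/4, 197]
L4 α=1/3: [1822/9, 97/6, 425/3]
L5 α=1/6: [9551/54, 1163/36, 2707/18]
→ [177, 32, 150]

at x=1,y=0 over L1,L2,L3,L4,L5:
after L1 α=3/5: [102/5, 357/5, 168/5]
after L2 α=2/3: [1862/15, 2197/15, 808/15]
after L3 α=1: [193, 167, 180]
after L4 α=1/4: [197, 261/2, 703/4]
after L5 α=2/3: [147, 433/6, 2159/12]
rounded: [147, 72, 180]

(0,0) stack=L1,L2,L3,L4,L5; from [0,0,0]:
after L1 α=6/7: [534/7, 1284/7, 720/7]
after L2 α=1/7: [4457/49, 9181/49, 4481/49]
after L3 α=2/3: [3315/49, 25057/147, 4499/49]
after L4 α=1/2: [11547/98, 19070/147, 5381/98]
after L5 α=1/2: [36439/196, 33035/294, 14005/196]
→ [186, 112, 71]

query (0,0) [L1,L2,L3,L4,L5,L6] — begin 0,0,0
after L1 α=6/7: [534/7, 1284/7, 720/7]
after L2 α=1/7: [4457/49, 9181/49, 4481/49]
after L3 α=2/3: [3315/49, 25057/147, 4499/49]
after L4 α=1/2: [11547/98, 19070/147, 5381/98]
after L5 α=1/2: [36439/196, 33035/294, 14005/196]
after L6 α=1/8: [37251/224, 39671/336, 19633/224]
= [166, 118, 88]

query (0,1) [L1,L2,L3,L4,L5,L6] — begin 0,0,0
after L1 α=0: [0, 0, 0]
after L2 α=0: [0, 0, 0]
after L3 α=1/2: [54, 23/2, 20]
after L4 α=2/5: [554/5, 121/2, 146/5]
after L5 α=1/2: [642/5, 371/4, 128/5]
after L6 α=3/4: [2757/20, 371/16, 857/5]
→ [138, 23, 171]


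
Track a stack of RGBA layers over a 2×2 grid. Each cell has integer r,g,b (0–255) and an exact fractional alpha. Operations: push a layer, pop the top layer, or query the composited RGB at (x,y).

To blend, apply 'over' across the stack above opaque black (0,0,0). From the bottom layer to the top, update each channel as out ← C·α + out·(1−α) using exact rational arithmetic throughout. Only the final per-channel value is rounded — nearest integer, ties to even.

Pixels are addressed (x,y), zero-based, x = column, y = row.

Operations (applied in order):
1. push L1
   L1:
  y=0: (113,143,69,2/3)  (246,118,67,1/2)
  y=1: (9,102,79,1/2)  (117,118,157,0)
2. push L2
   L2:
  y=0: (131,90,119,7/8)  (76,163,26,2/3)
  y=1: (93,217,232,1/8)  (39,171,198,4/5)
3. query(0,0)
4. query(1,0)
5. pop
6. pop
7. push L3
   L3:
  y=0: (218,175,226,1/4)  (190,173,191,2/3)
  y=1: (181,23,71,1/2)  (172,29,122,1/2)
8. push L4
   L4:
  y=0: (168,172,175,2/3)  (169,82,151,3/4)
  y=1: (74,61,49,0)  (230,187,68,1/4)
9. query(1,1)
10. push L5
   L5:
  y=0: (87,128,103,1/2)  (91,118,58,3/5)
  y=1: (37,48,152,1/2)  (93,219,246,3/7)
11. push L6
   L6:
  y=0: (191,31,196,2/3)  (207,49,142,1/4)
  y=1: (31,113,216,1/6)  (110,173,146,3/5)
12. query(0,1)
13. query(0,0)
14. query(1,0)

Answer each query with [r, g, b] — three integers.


query (0,0) [L1,L2] — begin 0,0,0
+L1 (α=2/3) → [226/3, 286/3, 46]
+L2 (α=7/8) → [2977/24, 272/3, 879/8]
rounded: [124, 91, 110]

at x=1,y=0 over L1,L2:
+L1 (α=1/2) → [123, 59, 67/2]
+L2 (α=2/3) → [275/3, 385/3, 57/2]
rounded: [92, 128, 28]

at x=1,y=1 over L3,L4:
L3 α=1/2: [86, 29/2, 61]
L4 α=1/4: [122, 461/8, 251/4]
= [122, 58, 63]

at x=0,y=1 over L3,L4,L5,L6:
after L3 α=1/2: [181/2, 23/2, 71/2]
after L4 α=0: [181/2, 23/2, 71/2]
after L5 α=1/2: [255/4, 119/4, 375/4]
after L6 α=1/6: [1399/24, 349/8, 913/8]
= [58, 44, 114]

(0,0) stack=L3,L4,L5,L6; from [0,0,0]:
after L3 α=1/4: [109/2, 175/4, 113/2]
after L4 α=2/3: [781/6, 517/4, 271/2]
after L5 α=1/2: [1303/12, 1029/8, 477/4]
after L6 α=2/3: [5887/36, 1525/24, 2045/12]
= [164, 64, 170]

(1,0) stack=L3,L4,L5,L6; from [0,0,0]:
+L3 (α=2/3) → [380/3, 346/3, 382/3]
+L4 (α=3/4) → [1901/12, 271/3, 1741/12]
+L5 (α=3/5) → [3539/30, 1604/15, 557/6]
+L6 (α=1/4) → [5609/40, 1849/20, 841/8]
→ [140, 92, 105]


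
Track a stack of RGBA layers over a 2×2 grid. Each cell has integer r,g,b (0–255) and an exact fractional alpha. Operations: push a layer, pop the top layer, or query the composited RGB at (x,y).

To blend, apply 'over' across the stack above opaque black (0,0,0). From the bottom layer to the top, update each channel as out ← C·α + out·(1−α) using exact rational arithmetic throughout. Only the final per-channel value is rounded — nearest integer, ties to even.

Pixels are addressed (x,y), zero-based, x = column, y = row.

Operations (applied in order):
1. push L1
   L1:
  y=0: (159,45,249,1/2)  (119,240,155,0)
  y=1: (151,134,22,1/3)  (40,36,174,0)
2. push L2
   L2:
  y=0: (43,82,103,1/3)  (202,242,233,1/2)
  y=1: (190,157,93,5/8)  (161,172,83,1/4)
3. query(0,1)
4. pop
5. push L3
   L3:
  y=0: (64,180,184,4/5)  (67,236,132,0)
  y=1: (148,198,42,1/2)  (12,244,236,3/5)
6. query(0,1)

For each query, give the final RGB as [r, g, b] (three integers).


at x=0,y=1 over L1,L2:
L1 α=1/3: [151/3, 134/3, 22/3]
L2 α=5/8: [1101/8, 919/8, 487/8]
= [138, 115, 61]

at x=0,y=1 over L1,L3:
+L1 (α=1/3) → [151/3, 134/3, 22/3]
+L3 (α=1/2) → [595/6, 364/3, 74/3]
rounded: [99, 121, 25]


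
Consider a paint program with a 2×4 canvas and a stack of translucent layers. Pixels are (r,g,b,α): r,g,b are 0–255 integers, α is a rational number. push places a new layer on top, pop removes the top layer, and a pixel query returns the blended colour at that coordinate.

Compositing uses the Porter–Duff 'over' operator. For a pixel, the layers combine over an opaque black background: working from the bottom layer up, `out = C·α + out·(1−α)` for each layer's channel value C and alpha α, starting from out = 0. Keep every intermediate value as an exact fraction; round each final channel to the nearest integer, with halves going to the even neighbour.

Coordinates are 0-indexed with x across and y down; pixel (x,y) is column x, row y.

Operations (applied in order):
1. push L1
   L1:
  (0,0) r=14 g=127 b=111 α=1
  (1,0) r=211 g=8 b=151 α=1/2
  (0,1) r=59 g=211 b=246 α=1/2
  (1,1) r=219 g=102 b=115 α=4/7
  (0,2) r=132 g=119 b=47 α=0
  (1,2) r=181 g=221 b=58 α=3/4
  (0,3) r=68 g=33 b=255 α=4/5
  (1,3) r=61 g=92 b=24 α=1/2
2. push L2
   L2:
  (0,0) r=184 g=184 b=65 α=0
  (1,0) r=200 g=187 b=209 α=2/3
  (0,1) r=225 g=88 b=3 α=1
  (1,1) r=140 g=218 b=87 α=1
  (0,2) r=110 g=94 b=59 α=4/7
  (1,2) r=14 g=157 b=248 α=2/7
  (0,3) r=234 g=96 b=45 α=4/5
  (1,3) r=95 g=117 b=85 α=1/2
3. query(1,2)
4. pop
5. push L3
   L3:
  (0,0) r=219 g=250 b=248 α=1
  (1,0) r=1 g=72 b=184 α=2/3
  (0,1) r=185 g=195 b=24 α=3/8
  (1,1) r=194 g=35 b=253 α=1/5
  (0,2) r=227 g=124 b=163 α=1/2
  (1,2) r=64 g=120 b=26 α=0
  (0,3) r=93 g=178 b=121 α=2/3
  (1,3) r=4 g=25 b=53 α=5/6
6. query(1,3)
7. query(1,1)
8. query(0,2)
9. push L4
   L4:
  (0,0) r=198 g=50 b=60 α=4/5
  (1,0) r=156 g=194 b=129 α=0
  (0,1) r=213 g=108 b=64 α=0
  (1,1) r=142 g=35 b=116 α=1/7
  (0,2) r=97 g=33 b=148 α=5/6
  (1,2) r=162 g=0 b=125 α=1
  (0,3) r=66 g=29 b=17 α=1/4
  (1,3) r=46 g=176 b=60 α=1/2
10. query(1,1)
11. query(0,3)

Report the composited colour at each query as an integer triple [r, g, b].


(1,2) stack=L1,L2; from [0,0,0]:
after L1 α=3/4: [543/4, 663/4, 87/2]
after L2 α=2/7: [2827/28, 653/4, 1427/14]
= [101, 163, 102]

(1,3) stack=L1,L3; from [0,0,0]:
+L1 (α=1/2) → [61/2, 46, 12]
+L3 (α=5/6) → [101/12, 57/2, 277/6]
→ [8, 28, 46]

at x=1,y=1 over L1,L3:
+L1 (α=4/7) → [876/7, 408/7, 460/7]
+L3 (α=1/5) → [4862/35, 1877/35, 3611/35]
→ [139, 54, 103]

at x=0,y=2 over L1,L3:
+L1 (α=0) → [0, 0, 0]
+L3 (α=1/2) → [227/2, 62, 163/2]
→ [114, 62, 82]

query (1,1) [L1,L3,L4] — begin 0,0,0
after L1 α=4/7: [876/7, 408/7, 460/7]
after L3 α=1/5: [4862/35, 1877/35, 3611/35]
after L4 α=1/7: [34142/245, 12487/245, 25726/245]
= [139, 51, 105]

query (0,3) [L1,L3,L4] — begin 0,0,0
after L1 α=4/5: [272/5, 132/5, 204]
after L3 α=2/3: [1202/15, 1912/15, 446/3]
after L4 α=1/4: [383/5, 2057/20, 463/4]
= [77, 103, 116]


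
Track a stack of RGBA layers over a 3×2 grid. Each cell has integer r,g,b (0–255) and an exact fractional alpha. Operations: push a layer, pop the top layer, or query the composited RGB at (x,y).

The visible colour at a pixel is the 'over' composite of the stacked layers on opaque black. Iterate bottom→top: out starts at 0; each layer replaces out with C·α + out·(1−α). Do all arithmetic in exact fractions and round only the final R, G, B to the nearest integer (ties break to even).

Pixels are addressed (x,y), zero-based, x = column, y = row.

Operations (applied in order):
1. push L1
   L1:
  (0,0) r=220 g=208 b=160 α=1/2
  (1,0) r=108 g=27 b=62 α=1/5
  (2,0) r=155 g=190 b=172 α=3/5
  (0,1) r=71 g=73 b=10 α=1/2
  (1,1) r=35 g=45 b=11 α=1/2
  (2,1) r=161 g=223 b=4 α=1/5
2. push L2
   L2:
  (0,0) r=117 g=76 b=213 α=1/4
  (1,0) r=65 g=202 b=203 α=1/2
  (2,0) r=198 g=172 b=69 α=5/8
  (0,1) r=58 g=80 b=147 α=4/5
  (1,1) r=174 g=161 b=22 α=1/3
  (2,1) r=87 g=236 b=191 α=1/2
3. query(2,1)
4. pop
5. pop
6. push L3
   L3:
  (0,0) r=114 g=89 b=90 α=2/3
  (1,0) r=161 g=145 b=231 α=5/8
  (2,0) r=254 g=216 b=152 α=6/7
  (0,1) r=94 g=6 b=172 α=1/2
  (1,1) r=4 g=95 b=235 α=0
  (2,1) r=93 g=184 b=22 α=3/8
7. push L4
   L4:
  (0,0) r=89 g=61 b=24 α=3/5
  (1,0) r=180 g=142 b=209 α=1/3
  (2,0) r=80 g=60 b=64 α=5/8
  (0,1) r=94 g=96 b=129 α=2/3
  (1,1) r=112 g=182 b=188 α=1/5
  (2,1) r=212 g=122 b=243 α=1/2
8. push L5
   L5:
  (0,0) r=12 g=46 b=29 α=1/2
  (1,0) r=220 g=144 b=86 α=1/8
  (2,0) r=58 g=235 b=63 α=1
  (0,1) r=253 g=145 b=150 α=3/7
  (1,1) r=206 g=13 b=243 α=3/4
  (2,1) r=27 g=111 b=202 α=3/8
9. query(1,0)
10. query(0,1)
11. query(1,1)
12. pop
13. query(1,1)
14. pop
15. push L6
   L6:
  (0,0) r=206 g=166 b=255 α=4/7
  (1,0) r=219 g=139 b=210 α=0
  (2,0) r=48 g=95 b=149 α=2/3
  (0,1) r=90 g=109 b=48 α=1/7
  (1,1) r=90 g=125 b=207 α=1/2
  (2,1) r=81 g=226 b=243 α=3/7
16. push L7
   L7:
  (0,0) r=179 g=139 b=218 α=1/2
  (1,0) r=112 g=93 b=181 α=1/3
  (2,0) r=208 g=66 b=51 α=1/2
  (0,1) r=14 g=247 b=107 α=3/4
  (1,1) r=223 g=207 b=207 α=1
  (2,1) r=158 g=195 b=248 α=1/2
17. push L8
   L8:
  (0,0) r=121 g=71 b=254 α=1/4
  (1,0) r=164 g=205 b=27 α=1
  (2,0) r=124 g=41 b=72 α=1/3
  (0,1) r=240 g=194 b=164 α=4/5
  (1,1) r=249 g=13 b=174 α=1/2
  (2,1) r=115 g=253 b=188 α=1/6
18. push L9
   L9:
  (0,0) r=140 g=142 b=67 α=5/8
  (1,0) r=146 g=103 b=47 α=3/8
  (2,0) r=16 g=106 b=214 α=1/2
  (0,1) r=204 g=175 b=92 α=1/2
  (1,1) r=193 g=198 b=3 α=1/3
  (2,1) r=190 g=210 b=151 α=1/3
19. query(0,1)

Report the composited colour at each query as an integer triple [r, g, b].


at x=2,y=1 over L1,L2:
after L1 α=1/5: [161/5, 223/5, 4/5]
after L2 α=1/2: [298/5, 1403/10, 959/10]
→ [60, 140, 96]

(1,0) stack=L3,L4,L5; from [0,0,0]:
after L3 α=5/8: [805/8, 725/8, 1155/8]
after L4 α=1/3: [1525/12, 431/4, 1991/12]
after L5 α=1/8: [13315/96, 3593/32, 14969/96]
→ [139, 112, 156]

(0,1) stack=L3,L4,L5; from [0,0,0]:
after L3 α=1/2: [47, 3, 86]
after L4 α=2/3: [235/3, 65, 344/3]
after L5 α=3/7: [3217/21, 695/7, 2726/21]
→ [153, 99, 130]

query (1,1) [L3,L4,L5] — begin 0,0,0
after L3 α=0: [0, 0, 0]
after L4 α=1/5: [112/5, 182/5, 188/5]
after L5 α=3/4: [1601/10, 377/20, 3833/20]
rounded: [160, 19, 192]

(1,1) stack=L3,L4; from [0,0,0]:
+L3 (α=0) → [0, 0, 0]
+L4 (α=1/5) → [112/5, 182/5, 188/5]
rounded: [22, 36, 38]

query (0,1) [L3,L6,L7,L8,L9] — begin 0,0,0
+L3 (α=1/2) → [47, 3, 86]
+L6 (α=1/7) → [372/7, 127/7, 564/7]
+L7 (α=3/4) → [333/14, 2657/14, 2811/28]
+L8 (α=4/5) → [13773/70, 13521/70, 21179/140]
+L9 (α=1/2) → [28053/140, 25771/140, 34059/280]
→ [200, 184, 122]


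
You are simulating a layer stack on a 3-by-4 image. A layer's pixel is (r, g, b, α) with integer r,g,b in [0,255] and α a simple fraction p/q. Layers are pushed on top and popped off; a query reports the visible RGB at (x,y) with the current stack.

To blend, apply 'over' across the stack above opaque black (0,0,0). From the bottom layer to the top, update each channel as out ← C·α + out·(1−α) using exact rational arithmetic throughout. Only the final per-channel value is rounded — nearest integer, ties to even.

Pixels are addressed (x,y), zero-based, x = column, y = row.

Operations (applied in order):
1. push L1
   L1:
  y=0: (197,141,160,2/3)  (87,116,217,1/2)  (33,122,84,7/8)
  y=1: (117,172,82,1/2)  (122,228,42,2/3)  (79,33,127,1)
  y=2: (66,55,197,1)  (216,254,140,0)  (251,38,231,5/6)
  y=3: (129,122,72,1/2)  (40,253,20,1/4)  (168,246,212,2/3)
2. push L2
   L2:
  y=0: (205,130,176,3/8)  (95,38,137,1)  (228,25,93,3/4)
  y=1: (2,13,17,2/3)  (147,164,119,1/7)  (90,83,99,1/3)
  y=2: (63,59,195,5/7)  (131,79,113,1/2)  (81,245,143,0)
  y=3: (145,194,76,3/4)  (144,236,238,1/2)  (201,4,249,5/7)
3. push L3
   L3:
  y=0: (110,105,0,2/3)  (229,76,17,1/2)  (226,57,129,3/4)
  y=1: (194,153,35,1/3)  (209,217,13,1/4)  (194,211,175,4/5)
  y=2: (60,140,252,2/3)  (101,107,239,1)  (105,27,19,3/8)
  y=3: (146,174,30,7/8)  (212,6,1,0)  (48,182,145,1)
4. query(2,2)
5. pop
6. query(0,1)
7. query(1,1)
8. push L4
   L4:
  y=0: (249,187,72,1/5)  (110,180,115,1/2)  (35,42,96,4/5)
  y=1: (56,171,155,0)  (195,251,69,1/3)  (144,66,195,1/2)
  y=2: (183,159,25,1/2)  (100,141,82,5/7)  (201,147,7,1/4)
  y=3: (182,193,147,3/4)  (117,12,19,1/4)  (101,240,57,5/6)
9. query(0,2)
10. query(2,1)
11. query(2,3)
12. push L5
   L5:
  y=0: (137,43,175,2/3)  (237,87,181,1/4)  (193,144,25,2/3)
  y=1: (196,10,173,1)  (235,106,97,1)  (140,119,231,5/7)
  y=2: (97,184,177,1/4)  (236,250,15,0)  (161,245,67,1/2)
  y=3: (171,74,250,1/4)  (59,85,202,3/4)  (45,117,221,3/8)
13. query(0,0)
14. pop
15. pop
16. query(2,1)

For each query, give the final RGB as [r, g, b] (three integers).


at x=2,y=2 over L1,L2,L3:
+L1 (α=5/6) → [1255/6, 95/3, 385/2]
+L2 (α=0) → [1255/6, 95/3, 385/2]
+L3 (α=3/8) → [8165/48, 359/12, 2039/16]
rounded: [170, 30, 127]

at x=0,y=1 over L1,L2:
+L1 (α=1/2) → [117/2, 86, 41]
+L2 (α=2/3) → [125/6, 112/3, 25]
= [21, 37, 25]

at x=1,y=1 over L1,L2:
+L1 (α=2/3) → [244/3, 152, 28]
+L2 (α=1/7) → [635/7, 1076/7, 41]
rounded: [91, 154, 41]

(0,2) stack=L1,L2,L4; from [0,0,0]:
+L1 (α=1) → [66, 55, 197]
+L2 (α=5/7) → [447/7, 405/7, 1369/7]
+L4 (α=1/2) → [864/7, 759/7, 772/7]
= [123, 108, 110]

(2,1) stack=L1,L2,L4; from [0,0,0]:
L1 α=1: [79, 33, 127]
L2 α=1/3: [248/3, 149/3, 353/3]
L4 α=1/2: [340/3, 347/6, 469/3]
rounded: [113, 58, 156]

(2,3) stack=L1,L2,L4; from [0,0,0]:
after L1 α=2/3: [112, 164, 424/3]
after L2 α=5/7: [1229/7, 348/7, 4583/21]
after L4 α=5/6: [794/7, 1458/7, 5284/63]
= [113, 208, 84]

(0,0) stack=L1,L2,L4,L5; from [0,0,0]:
after L1 α=2/3: [394/3, 94, 320/3]
after L2 α=3/8: [3815/24, 215/2, 398/3]
after L4 α=1/5: [5309/30, 617/5, 1808/15]
after L5 α=2/3: [13529/90, 349/5, 7058/45]
= [150, 70, 157]

query (2,1) [L1,L2] — begin 0,0,0
L1 α=1: [79, 33, 127]
L2 α=1/3: [248/3, 149/3, 353/3]
→ [83, 50, 118]


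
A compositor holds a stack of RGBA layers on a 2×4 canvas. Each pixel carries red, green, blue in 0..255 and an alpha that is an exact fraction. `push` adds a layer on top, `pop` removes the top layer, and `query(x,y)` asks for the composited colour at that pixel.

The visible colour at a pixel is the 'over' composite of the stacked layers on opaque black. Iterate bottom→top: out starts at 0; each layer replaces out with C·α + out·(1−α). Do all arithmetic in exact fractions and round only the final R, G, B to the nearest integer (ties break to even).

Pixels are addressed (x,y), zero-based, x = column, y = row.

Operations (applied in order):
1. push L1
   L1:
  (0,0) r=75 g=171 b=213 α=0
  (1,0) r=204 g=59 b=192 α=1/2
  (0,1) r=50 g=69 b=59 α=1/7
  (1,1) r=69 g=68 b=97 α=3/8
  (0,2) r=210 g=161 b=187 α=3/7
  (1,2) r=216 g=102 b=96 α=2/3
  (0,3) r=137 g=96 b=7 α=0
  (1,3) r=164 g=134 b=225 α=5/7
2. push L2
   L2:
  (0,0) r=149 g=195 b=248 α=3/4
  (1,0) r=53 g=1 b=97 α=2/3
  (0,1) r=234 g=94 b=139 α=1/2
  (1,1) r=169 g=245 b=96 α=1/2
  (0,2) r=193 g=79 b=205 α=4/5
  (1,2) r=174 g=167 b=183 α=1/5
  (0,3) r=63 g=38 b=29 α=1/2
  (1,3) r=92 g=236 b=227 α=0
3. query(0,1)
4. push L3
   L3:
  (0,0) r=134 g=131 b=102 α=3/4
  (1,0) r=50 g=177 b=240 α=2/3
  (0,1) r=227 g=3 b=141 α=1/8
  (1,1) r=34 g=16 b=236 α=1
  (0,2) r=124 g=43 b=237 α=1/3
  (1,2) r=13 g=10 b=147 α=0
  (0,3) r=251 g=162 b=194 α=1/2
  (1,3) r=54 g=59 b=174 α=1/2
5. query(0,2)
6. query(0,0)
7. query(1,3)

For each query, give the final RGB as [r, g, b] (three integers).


(0,1) stack=L1,L2; from [0,0,0]:
+L1 (α=1/7) → [50/7, 69/7, 59/7]
+L2 (α=1/2) → [844/7, 727/14, 516/7]
= [121, 52, 74]

at x=0,y=2 over L1,L2,L3:
L1 α=3/7: [90, 69, 561/7]
L2 α=4/5: [862/5, 77, 6301/35]
L3 α=1/3: [2344/15, 197/3, 20897/105]
= [156, 66, 199]

query (0,0) [L1,L2,L3] — begin 0,0,0
after L1 α=0: [0, 0, 0]
after L2 α=3/4: [447/4, 585/4, 186]
after L3 α=3/4: [2055/16, 2157/16, 123]
→ [128, 135, 123]

(1,3) stack=L1,L2,L3; from [0,0,0]:
after L1 α=5/7: [820/7, 670/7, 1125/7]
after L2 α=0: [820/7, 670/7, 1125/7]
after L3 α=1/2: [599/7, 1083/14, 2343/14]
= [86, 77, 167]


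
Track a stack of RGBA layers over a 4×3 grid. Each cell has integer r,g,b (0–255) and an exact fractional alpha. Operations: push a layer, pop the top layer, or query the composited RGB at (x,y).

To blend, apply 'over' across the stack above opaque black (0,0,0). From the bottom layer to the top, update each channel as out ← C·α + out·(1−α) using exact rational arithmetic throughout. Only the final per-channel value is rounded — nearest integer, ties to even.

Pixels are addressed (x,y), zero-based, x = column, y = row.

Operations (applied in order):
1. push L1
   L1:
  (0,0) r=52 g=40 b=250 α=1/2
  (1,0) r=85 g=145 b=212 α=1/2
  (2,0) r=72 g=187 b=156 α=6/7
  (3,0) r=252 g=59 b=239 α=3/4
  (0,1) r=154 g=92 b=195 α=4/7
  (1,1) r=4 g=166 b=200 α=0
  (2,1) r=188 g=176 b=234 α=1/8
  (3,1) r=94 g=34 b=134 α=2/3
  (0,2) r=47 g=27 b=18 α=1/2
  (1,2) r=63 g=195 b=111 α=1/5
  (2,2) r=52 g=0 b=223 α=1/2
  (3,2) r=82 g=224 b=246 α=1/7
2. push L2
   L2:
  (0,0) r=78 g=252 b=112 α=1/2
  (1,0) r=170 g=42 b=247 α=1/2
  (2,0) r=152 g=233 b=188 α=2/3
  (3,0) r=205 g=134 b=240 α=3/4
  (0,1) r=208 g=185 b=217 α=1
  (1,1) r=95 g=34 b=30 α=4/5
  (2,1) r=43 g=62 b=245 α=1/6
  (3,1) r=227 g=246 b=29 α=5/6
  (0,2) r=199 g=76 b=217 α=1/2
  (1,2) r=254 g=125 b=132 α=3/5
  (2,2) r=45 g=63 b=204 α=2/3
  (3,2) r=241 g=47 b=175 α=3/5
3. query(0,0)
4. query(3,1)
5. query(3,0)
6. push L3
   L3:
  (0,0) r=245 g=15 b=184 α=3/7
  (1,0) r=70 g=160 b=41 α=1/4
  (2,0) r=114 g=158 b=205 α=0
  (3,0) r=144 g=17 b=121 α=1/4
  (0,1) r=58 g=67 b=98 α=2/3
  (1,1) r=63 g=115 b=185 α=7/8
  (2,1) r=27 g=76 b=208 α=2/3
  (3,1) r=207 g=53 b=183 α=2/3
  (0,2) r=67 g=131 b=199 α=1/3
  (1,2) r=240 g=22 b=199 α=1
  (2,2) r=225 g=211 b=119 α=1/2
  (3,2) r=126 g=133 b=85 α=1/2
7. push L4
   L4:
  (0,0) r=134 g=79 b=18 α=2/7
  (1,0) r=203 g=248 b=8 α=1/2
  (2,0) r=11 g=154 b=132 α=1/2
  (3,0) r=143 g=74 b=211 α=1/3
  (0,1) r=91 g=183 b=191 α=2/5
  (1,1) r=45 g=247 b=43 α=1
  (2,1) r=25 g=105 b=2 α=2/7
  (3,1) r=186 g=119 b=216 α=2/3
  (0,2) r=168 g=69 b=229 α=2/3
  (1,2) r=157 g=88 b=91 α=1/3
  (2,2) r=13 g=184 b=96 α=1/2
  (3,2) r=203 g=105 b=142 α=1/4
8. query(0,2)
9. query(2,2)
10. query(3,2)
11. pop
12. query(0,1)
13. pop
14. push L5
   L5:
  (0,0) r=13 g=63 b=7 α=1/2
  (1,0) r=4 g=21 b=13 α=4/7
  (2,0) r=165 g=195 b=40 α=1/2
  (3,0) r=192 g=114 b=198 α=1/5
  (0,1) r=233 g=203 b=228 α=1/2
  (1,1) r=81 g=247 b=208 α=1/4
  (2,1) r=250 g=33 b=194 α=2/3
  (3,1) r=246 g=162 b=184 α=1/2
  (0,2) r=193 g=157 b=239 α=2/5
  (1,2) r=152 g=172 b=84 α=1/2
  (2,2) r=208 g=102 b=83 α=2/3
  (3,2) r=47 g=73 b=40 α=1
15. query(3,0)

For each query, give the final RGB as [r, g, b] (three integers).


query (0,0) [L1,L2] — begin 0,0,0
L1 α=1/2: [26, 20, 125]
L2 α=1/2: [52, 136, 237/2]
= [52, 136, 118]

at x=3,y=1 over L1,L2:
after L1 α=2/3: [188/3, 68/3, 268/3]
after L2 α=5/6: [3593/18, 1879/9, 703/18]
rounded: [200, 209, 39]

(3,0) stack=L1,L2; from [0,0,0]:
after L1 α=3/4: [189, 177/4, 717/4]
after L2 α=3/4: [201, 1785/16, 3597/16]
rounded: [201, 112, 225]

at x=0,y=2 over L1,L2,L3,L4:
L1 α=1/2: [47/2, 27/2, 9]
L2 α=1/2: [445/4, 179/4, 113]
L3 α=1/3: [193/2, 147/2, 425/3]
L4 α=2/3: [865/6, 141/2, 1799/9]
rounded: [144, 70, 200]

at x=2,y=2 over L1,L2,L3,L4:
L1 α=1/2: [26, 0, 223/2]
L2 α=2/3: [116/3, 42, 1039/6]
L3 α=1/2: [791/6, 253/2, 1753/12]
L4 α=1/2: [869/12, 621/4, 2905/24]
rounded: [72, 155, 121]

query (3,2) [L1,L2,L3,L4] — begin 0,0,0
after L1 α=1/7: [82/7, 32, 246/7]
after L2 α=3/5: [1045/7, 41, 4167/35]
after L3 α=1/2: [1927/14, 87, 3571/35]
after L4 α=1/4: [8623/56, 183/2, 15683/140]
= [154, 92, 112]

(0,1) stack=L1,L2,L3; from [0,0,0]:
after L1 α=4/7: [88, 368/7, 780/7]
after L2 α=1: [208, 185, 217]
after L3 α=2/3: [108, 319/3, 413/3]
→ [108, 106, 138]

at x=3,y=0 over L1,L2,L5:
after L1 α=3/4: [189, 177/4, 717/4]
after L2 α=3/4: [201, 1785/16, 3597/16]
after L5 α=1/5: [996/5, 2241/20, 4389/20]
= [199, 112, 219]


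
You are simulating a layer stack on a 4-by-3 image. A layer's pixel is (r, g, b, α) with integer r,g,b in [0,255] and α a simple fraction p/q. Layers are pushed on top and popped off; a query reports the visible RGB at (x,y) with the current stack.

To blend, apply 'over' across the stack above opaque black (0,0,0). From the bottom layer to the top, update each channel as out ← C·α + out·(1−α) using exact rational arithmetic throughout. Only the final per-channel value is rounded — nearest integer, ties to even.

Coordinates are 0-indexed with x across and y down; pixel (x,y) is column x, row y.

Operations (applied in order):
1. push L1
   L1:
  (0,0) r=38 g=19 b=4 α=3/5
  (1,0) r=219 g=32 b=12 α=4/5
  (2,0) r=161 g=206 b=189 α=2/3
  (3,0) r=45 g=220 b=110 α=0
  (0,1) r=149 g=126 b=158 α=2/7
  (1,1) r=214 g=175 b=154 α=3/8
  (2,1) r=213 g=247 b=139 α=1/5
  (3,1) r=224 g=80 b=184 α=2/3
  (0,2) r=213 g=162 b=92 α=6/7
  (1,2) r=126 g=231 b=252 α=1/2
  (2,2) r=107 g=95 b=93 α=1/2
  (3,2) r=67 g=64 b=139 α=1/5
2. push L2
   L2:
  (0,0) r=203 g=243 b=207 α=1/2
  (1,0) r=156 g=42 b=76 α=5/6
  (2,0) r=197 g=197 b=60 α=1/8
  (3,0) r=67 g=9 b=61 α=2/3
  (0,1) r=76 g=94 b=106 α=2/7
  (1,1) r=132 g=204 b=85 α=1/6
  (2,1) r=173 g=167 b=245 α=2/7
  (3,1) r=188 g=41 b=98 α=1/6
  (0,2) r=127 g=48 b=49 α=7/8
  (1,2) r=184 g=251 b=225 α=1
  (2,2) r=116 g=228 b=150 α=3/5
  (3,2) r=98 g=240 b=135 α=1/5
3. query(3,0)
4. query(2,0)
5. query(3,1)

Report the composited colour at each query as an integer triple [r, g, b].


query (3,0) [L1,L2] — begin 0,0,0
L1 α=0: [0, 0, 0]
L2 α=2/3: [134/3, 6, 122/3]
rounded: [45, 6, 41]

at x=2,y=0 over L1,L2:
after L1 α=2/3: [322/3, 412/3, 126]
after L2 α=1/8: [2845/24, 3475/24, 471/4]
→ [119, 145, 118]

query (3,1) [L1,L2] — begin 0,0,0
L1 α=2/3: [448/3, 160/3, 368/3]
L2 α=1/6: [1402/9, 923/18, 1067/9]
→ [156, 51, 119]


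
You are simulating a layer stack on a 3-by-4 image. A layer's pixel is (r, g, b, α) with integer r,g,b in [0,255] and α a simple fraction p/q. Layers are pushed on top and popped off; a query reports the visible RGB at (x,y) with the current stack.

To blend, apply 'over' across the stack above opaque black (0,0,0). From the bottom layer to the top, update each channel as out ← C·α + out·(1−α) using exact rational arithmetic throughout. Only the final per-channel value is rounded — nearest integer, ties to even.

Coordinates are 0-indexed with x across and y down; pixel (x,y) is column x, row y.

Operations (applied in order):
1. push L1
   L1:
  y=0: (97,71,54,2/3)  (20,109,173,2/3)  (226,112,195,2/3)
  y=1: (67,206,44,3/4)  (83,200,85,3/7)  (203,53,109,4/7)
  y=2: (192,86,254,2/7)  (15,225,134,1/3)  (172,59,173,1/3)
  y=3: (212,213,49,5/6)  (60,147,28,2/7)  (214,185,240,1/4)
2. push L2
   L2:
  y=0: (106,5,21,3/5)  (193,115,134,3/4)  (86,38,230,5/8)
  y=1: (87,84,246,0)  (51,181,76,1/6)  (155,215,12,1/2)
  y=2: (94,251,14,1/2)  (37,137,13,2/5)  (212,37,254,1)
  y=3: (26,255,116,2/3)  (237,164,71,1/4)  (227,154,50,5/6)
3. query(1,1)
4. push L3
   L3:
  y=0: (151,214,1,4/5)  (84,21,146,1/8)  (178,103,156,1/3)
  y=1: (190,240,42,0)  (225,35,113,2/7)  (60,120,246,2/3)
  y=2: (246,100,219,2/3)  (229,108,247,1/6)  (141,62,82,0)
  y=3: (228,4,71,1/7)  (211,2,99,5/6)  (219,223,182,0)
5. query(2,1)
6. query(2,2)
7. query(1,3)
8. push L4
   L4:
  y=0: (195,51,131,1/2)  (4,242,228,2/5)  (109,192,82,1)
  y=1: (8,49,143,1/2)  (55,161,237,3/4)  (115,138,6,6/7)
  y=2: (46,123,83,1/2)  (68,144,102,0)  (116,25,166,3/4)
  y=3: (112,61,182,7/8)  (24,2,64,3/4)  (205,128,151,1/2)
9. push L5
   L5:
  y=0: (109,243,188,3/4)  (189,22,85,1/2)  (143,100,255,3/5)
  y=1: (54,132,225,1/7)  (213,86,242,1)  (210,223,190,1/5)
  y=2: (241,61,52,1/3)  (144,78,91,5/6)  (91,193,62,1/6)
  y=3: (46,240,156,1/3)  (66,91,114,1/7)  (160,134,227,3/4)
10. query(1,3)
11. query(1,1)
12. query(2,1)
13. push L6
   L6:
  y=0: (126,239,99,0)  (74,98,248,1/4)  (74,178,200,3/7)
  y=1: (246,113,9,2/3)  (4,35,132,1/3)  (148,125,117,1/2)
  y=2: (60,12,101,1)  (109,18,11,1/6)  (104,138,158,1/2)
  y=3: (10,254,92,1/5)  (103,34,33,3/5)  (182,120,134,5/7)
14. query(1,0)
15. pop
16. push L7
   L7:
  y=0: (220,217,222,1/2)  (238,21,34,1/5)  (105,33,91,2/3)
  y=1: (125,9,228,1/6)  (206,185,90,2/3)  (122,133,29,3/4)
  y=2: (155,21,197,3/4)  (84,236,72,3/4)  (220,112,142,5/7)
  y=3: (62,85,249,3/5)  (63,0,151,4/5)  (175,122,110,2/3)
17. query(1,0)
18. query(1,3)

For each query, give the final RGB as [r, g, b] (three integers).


query (1,1) [L1,L2] — begin 0,0,0
after L1 α=3/7: [249/7, 600/7, 255/7]
after L2 α=1/6: [267/7, 4267/42, 1807/42]
rounded: [38, 102, 43]

at x=2,y=1 over L1,L2,L3:
after L1 α=4/7: [116, 212/7, 436/7]
after L2 α=1/2: [271/2, 1717/14, 260/7]
after L3 α=2/3: [511/6, 5077/42, 3704/21]
= [85, 121, 176]

at x=2,y=2 over L1,L2,L3:
after L1 α=1/3: [172/3, 59/3, 173/3]
after L2 α=1: [212, 37, 254]
after L3 α=0: [212, 37, 254]
rounded: [212, 37, 254]

(1,3) stack=L1,L2,L3; from [0,0,0]:
after L1 α=2/7: [120/7, 42, 8]
after L2 α=1/4: [2019/28, 145/2, 95/4]
after L3 α=5/6: [31559/168, 55/4, 2075/24]
rounded: [188, 14, 86]

at x=1,y=3 over L1,L2,L3,L4,L5:
+L1 (α=2/7) → [120/7, 42, 8]
+L2 (α=1/4) → [2019/28, 145/2, 95/4]
+L3 (α=5/6) → [31559/168, 55/4, 2075/24]
+L4 (α=3/4) → [43655/672, 79/16, 6683/96]
+L5 (α=1/7) → [51047/784, 965/56, 8507/112]
rounded: [65, 17, 76]

query (1,1) [L1,L2,L3,L4,L5] — begin 0,0,0
+L1 (α=3/7) → [249/7, 600/7, 255/7]
+L2 (α=1/6) → [267/7, 4267/42, 1807/42]
+L3 (α=2/7) → [4485/49, 24275/294, 18527/294]
+L4 (α=3/4) → [6285/98, 166277/1176, 227561/1176]
+L5 (α=1) → [213, 86, 242]
rounded: [213, 86, 242]

(2,1) stack=L1,L2,L3,L4,L5; from [0,0,0]:
L1 α=4/7: [116, 212/7, 436/7]
L2 α=1/2: [271/2, 1717/14, 260/7]
L3 α=2/3: [511/6, 5077/42, 3704/21]
L4 α=6/7: [4651/42, 39853/294, 4460/147]
L5 α=1/5: [13712/105, 112487/735, 9154/147]
→ [131, 153, 62]

at x=1,y=0 over L1,L2,L3,L4,L5,L6:
+L1 (α=2/3) → [40/3, 218/3, 346/3]
+L2 (α=3/4) → [1777/12, 1253/12, 388/3]
+L3 (α=1/8) → [13447/96, 9023/96, 1577/12]
+L4 (α=2/5) → [13703/160, 24511/160, 3401/20]
+L5 (α=1/2) → [43943/320, 28031/320, 5101/40]
+L6 (α=1/4) → [155509/1280, 115453/1280, 25223/160]
= [121, 90, 158]

query (1,0) [L1,L2,L3,L4,L5,L7] — begin 0,0,0
after L1 α=2/3: [40/3, 218/3, 346/3]
after L2 α=3/4: [1777/12, 1253/12, 388/3]
after L3 α=1/8: [13447/96, 9023/96, 1577/12]
after L4 α=2/5: [13703/160, 24511/160, 3401/20]
after L5 α=1/2: [43943/320, 28031/320, 5101/40]
after L7 α=1/5: [62983/400, 29711/400, 5441/50]
= [157, 74, 109]

(1,3) stack=L1,L2,L3,L4,L5,L7; from [0,0,0]:
L1 α=2/7: [120/7, 42, 8]
L2 α=1/4: [2019/28, 145/2, 95/4]
L3 α=5/6: [31559/168, 55/4, 2075/24]
L4 α=3/4: [43655/672, 79/16, 6683/96]
L5 α=1/7: [51047/784, 965/56, 8507/112]
L7 α=4/5: [49723/784, 193/56, 15231/112]
→ [63, 3, 136]


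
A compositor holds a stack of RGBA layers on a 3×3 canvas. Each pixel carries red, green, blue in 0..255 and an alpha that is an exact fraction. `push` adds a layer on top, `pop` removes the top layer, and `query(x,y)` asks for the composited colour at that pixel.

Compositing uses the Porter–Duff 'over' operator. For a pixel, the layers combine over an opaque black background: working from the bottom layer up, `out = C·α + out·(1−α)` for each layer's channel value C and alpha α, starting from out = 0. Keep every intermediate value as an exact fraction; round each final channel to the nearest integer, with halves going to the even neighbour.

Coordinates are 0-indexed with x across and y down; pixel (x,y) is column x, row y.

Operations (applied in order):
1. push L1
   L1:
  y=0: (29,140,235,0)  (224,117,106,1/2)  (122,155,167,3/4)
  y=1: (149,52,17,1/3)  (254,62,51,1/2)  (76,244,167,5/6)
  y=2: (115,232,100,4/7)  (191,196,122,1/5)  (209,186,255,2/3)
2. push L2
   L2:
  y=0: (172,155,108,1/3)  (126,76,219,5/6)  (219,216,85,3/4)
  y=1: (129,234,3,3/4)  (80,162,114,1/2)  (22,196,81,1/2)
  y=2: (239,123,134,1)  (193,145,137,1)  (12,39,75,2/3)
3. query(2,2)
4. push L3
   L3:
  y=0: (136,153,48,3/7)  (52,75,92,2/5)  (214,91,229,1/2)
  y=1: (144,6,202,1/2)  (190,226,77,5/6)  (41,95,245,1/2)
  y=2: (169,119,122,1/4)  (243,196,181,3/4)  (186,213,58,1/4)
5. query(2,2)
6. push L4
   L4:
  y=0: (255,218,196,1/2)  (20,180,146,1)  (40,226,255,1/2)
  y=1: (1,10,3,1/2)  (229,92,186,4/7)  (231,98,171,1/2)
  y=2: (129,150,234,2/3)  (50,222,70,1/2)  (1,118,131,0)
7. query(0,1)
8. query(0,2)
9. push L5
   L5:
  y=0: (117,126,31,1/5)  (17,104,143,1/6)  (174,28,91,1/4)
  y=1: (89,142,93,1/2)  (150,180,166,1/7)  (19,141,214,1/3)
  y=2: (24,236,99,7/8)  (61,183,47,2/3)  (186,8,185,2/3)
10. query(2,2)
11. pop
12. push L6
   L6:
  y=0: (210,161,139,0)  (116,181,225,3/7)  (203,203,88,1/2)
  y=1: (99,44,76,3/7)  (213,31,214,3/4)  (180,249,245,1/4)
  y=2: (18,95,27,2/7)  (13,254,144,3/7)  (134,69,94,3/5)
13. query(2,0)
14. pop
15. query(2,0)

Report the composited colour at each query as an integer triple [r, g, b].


at x=2,y=2 over L1,L2:
+L1 (α=2/3) → [418/3, 124, 170]
+L2 (α=2/3) → [490/9, 202/3, 320/3]
= [54, 67, 107]

at x=2,y=2 over L1,L2,L3:
after L1 α=2/3: [418/3, 124, 170]
after L2 α=2/3: [490/9, 202/3, 320/3]
after L3 α=1/4: [262/3, 415/4, 189/2]
rounded: [87, 104, 94]

at x=0,y=1 over L1,L2,L3,L4:
after L1 α=1/3: [149/3, 52/3, 17/3]
after L2 α=3/4: [655/6, 1079/6, 11/3]
after L3 α=1/2: [1519/12, 1115/12, 617/6]
after L4 α=1/2: [1531/24, 1235/24, 635/12]
= [64, 51, 53]

query (0,2) [L1,L2,L3,L4] — begin 0,0,0
after L1 α=4/7: [460/7, 928/7, 400/7]
after L2 α=1: [239, 123, 134]
after L3 α=1/4: [443/2, 122, 131]
after L4 α=2/3: [959/6, 422/3, 599/3]
rounded: [160, 141, 200]

at x=2,y=2 over L1,L2,L3,L4,L5:
after L1 α=2/3: [418/3, 124, 170]
after L2 α=2/3: [490/9, 202/3, 320/3]
after L3 α=1/4: [262/3, 415/4, 189/2]
after L4 α=0: [262/3, 415/4, 189/2]
after L5 α=2/3: [1378/9, 479/12, 929/6]
= [153, 40, 155]

(2,0) stack=L1,L2,L3,L4,L6; from [0,0,0]:
L1 α=3/4: [183/2, 465/4, 501/4]
L2 α=3/4: [1497/8, 3057/16, 1521/16]
L3 α=1/2: [3209/16, 4513/32, 5185/32]
L4 α=1/2: [3849/32, 11745/64, 13345/64]
L6 α=1/2: [10345/64, 24737/128, 18977/128]
= [162, 193, 148]

at x=2,y=0 over L1,L2,L3,L4:
+L1 (α=3/4) → [183/2, 465/4, 501/4]
+L2 (α=3/4) → [1497/8, 3057/16, 1521/16]
+L3 (α=1/2) → [3209/16, 4513/32, 5185/32]
+L4 (α=1/2) → [3849/32, 11745/64, 13345/64]
rounded: [120, 184, 209]


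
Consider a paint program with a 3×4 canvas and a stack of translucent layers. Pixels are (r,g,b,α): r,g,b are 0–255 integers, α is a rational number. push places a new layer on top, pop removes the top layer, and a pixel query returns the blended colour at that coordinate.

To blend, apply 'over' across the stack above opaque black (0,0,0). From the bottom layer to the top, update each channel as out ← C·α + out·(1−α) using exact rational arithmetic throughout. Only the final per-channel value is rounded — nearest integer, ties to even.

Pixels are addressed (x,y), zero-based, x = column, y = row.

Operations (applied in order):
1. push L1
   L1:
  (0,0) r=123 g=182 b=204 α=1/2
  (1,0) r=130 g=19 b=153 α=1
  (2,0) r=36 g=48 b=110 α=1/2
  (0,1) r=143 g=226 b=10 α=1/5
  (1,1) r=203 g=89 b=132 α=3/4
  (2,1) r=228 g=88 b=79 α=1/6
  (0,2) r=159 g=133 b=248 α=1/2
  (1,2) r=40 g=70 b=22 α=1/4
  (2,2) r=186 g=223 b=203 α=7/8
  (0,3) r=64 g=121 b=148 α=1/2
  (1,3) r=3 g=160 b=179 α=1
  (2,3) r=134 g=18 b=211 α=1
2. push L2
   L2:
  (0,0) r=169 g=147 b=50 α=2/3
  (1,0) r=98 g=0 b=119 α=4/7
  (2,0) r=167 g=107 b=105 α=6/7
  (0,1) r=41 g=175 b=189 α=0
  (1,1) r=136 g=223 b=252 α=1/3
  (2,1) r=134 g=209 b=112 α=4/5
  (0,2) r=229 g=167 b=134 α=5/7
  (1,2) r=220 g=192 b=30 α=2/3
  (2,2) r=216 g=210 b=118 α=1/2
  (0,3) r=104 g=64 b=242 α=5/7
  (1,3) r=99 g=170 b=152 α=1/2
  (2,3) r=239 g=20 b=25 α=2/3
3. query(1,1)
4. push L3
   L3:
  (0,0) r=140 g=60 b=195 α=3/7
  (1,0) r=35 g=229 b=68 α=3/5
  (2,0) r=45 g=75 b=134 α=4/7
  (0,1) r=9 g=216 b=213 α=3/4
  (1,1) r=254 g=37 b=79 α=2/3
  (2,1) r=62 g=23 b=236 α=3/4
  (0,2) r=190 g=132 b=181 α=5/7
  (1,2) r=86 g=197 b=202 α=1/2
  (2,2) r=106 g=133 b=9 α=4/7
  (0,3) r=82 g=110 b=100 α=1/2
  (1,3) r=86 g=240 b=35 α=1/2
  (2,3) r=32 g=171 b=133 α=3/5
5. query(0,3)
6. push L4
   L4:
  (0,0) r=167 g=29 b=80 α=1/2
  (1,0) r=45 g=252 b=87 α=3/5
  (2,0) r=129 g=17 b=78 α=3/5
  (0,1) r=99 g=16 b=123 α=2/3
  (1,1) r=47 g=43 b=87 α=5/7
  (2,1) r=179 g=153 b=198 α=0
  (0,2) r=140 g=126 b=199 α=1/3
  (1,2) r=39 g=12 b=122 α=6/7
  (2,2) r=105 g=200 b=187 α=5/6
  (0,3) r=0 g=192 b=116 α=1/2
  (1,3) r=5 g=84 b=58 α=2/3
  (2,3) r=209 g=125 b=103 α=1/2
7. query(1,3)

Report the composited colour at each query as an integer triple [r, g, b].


query (1,1) [L1,L2] — begin 0,0,0
L1 α=3/4: [609/4, 267/4, 99]
L2 α=1/3: [881/6, 713/6, 150]
= [147, 119, 150]

(0,3) stack=L1,L2,L3; from [0,0,0]:
+L1 (α=1/2) → [32, 121/2, 74]
+L2 (α=5/7) → [584/7, 63, 194]
+L3 (α=1/2) → [579/7, 173/2, 147]
→ [83, 86, 147]

query (1,3) [L1,L2,L3,L4] — begin 0,0,0
L1 α=1: [3, 160, 179]
L2 α=1/2: [51, 165, 331/2]
L3 α=1/2: [137/2, 405/2, 401/4]
L4 α=2/3: [157/6, 247/2, 865/12]
= [26, 124, 72]


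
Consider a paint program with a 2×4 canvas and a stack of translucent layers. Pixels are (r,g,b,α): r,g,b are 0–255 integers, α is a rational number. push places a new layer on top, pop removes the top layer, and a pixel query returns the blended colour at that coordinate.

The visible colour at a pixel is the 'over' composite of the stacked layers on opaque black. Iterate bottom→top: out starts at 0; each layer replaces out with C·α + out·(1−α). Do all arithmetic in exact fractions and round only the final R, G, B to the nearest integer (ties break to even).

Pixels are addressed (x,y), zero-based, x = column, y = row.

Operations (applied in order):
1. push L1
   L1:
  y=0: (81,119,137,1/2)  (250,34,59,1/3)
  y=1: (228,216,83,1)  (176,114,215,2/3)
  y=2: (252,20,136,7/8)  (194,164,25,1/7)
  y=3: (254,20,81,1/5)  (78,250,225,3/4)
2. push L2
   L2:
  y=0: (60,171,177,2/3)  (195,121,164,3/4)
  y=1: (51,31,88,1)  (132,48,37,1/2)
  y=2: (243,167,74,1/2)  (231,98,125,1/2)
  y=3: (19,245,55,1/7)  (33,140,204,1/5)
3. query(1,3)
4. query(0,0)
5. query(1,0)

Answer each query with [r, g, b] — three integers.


at x=1,y=3 over L1,L2:
L1 α=3/4: [117/2, 375/2, 675/4]
L2 α=1/5: [267/5, 178, 879/5]
rounded: [53, 178, 176]

(0,0) stack=L1,L2; from [0,0,0]:
+L1 (α=1/2) → [81/2, 119/2, 137/2]
+L2 (α=2/3) → [107/2, 803/6, 845/6]
= [54, 134, 141]

(1,0) stack=L1,L2; from [0,0,0]:
+L1 (α=1/3) → [250/3, 34/3, 59/3]
+L2 (α=3/4) → [2005/12, 1123/12, 1535/12]
= [167, 94, 128]


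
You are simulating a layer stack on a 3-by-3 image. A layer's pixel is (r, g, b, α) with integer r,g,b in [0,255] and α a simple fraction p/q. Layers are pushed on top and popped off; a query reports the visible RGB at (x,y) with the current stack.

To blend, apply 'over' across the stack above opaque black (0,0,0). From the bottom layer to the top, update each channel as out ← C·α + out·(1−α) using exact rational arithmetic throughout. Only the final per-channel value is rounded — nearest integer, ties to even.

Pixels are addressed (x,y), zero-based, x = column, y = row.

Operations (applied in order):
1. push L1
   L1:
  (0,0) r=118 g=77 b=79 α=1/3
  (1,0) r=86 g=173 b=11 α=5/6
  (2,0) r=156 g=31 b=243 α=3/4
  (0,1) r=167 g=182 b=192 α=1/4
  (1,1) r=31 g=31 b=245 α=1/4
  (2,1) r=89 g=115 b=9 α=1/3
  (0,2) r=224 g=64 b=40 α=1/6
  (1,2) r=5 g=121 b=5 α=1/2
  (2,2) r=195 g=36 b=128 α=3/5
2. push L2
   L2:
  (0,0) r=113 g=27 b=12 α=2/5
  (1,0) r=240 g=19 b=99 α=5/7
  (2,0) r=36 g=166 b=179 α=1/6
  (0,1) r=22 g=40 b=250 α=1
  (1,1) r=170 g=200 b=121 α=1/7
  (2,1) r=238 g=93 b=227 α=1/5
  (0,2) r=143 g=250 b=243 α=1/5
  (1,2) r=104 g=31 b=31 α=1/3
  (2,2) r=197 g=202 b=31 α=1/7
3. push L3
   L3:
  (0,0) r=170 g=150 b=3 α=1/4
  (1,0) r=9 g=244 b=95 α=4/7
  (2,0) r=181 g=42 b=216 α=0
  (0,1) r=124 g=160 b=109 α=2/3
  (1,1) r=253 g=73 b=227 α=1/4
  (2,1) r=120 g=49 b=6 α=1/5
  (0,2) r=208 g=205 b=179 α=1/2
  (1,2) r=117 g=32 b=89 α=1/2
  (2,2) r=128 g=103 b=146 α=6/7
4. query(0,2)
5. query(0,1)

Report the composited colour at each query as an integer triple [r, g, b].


query (0,2) [L1,L2,L3] — begin 0,0,0
L1 α=1/6: [112/3, 32/3, 20/3]
L2 α=1/5: [877/15, 878/15, 809/15]
L3 α=1/2: [3997/30, 3953/30, 1747/15]
= [133, 132, 116]

(0,1) stack=L1,L2,L3; from [0,0,0]:
after L1 α=1/4: [167/4, 91/2, 48]
after L2 α=1: [22, 40, 250]
after L3 α=2/3: [90, 120, 156]
→ [90, 120, 156]


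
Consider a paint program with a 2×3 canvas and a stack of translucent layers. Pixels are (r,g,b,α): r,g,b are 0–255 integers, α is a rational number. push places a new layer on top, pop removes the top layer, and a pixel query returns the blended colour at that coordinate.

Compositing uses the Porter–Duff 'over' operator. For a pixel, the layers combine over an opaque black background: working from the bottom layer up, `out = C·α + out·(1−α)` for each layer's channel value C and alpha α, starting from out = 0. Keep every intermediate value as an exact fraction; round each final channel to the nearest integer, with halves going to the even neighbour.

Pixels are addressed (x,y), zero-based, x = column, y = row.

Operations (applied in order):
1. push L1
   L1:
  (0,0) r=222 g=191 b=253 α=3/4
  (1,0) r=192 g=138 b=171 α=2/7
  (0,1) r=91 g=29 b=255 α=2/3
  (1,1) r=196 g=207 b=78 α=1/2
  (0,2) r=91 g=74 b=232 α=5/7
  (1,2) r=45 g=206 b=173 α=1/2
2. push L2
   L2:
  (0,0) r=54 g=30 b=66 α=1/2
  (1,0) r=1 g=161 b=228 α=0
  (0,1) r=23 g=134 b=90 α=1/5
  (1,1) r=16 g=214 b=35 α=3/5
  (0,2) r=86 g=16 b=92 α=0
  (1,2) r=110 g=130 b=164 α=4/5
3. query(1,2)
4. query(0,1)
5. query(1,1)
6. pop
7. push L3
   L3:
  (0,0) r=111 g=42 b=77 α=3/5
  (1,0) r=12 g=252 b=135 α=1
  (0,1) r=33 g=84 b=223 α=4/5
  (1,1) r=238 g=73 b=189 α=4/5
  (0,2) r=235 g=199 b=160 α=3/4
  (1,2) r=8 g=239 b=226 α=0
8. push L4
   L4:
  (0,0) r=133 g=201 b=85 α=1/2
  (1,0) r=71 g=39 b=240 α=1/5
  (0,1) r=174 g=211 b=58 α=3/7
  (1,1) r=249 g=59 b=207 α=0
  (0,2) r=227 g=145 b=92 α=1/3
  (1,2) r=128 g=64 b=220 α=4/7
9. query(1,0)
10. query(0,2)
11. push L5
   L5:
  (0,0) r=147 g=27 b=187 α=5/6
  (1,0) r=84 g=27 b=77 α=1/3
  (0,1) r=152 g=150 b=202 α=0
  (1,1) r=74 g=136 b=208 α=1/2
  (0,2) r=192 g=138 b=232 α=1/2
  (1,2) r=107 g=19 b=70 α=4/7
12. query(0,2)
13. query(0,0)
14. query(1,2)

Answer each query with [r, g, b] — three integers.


(1,2) stack=L1,L2; from [0,0,0]:
L1 α=1/2: [45/2, 103, 173/2]
L2 α=4/5: [185/2, 623/5, 297/2]
rounded: [92, 125, 148]

query (0,1) [L1,L2] — begin 0,0,0
after L1 α=2/3: [182/3, 58/3, 170]
after L2 α=1/5: [797/15, 634/15, 154]
= [53, 42, 154]

at x=1,y=1 over L1,L2:
L1 α=1/2: [98, 207/2, 39]
L2 α=3/5: [244/5, 849/5, 183/5]
= [49, 170, 37]

(1,0) stack=L1,L3,L4; from [0,0,0]:
L1 α=2/7: [384/7, 276/7, 342/7]
L3 α=1: [12, 252, 135]
L4 α=1/5: [119/5, 1047/5, 156]
→ [24, 209, 156]

query (0,2) [L1,L3,L4] — begin 0,0,0
L1 α=5/7: [65, 370/7, 1160/7]
L3 α=3/4: [385/2, 4549/28, 1130/7]
L4 α=1/3: [204, 2193/14, 968/7]
= [204, 157, 138]

at x=0,y=2 over L1,L3,L4,L5:
+L1 (α=5/7) → [65, 370/7, 1160/7]
+L3 (α=3/4) → [385/2, 4549/28, 1130/7]
+L4 (α=1/3) → [204, 2193/14, 968/7]
+L5 (α=1/2) → [198, 4125/28, 1296/7]
rounded: [198, 147, 185]

at x=0,y=0 over L1,L3,L4,L5:
L1 α=3/4: [333/2, 573/4, 759/4]
L3 α=3/5: [666/5, 165/2, 1221/10]
L4 α=1/2: [1331/10, 567/4, 2071/20]
L5 α=5/6: [8681/60, 369/8, 20771/120]
= [145, 46, 173]

at x=1,y=2 over L1,L3,L4,L5:
after L1 α=1/2: [45/2, 103, 173/2]
after L3 α=0: [45/2, 103, 173/2]
after L4 α=4/7: [1159/14, 565/7, 2279/14]
after L5 α=4/7: [9469/98, 2227/49, 10757/98]
= [97, 45, 110]
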